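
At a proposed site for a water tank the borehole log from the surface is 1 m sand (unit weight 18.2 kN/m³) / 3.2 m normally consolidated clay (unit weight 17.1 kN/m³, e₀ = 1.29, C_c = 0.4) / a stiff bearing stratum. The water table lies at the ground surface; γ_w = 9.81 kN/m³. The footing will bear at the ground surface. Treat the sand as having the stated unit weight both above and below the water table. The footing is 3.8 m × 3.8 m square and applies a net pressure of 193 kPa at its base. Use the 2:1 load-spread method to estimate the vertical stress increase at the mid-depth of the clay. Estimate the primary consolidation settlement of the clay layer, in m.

S_c ≈ 0.359 m

Mid-depth of clay below the ground surface: z = 1 + 3.2/2 = 2.6 m.
Total vertical stress at mid-clay: σ_v = 18.2×1 + 17.1×1.6 = 45.56 kPa.
Pore pressure: u = 9.81×(2.6 − 0) = 25.506 kPa.
Initial effective stress: σ'_0 = σ_v − u = 45.56 − 25.506 = 20.054 kPa.
Stress increase at mid-clay by the 2:1 spreading method:
Δσ = qBL/((B+z)(L+z)) = 193×3.8×3.8/((3.8+2.6)(3.8+2.6)) = 68.04 kPa
Final effective stress: σ'_f = σ'_0 + Δσ = 20.054 + 68.04 = 88.094 kPa.
Normally consolidated clay, so the full stress increment lies on the virgin compression line:
S_c = C_c·H/(1+e₀)·log₁₀(σ'_f/σ'_0) = 0.4×3.2/(1+1.29)×log₁₀(88.094/20.054)
    = 0.55895 × 0.64275 = 0.3593 m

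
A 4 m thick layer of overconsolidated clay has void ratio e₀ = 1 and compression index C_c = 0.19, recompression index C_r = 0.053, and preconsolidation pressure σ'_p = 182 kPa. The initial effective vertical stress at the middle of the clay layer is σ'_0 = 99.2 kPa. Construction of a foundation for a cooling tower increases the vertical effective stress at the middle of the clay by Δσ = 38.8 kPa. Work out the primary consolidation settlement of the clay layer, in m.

Final effective stress: σ'_f = 99.2 + 38.8 = 138 kPa.
σ'_f = 138 ≤ σ'_p = 182 kPa, so the clay remains overconsolidated and only the recompression index applies:
S_c = C_r·H/(1+e₀)·log₁₀(σ'_f/σ'_0) = 0.053×4/2×log₁₀(138/99.2)
    = 0.106 × 0.14337 = 0.0152 m

S_c ≈ 0.0152 m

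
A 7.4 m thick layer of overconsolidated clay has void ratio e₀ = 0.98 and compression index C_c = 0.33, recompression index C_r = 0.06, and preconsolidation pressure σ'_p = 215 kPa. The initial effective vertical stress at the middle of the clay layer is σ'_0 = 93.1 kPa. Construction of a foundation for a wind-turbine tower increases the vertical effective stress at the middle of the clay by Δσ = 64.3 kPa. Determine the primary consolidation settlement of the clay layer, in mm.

S_c ≈ 51.1 mm

Final effective stress: σ'_f = 93.1 + 64.3 = 157.4 kPa.
σ'_f = 157.4 ≤ σ'_p = 215 kPa, so the clay remains overconsolidated and only the recompression index applies:
S_c = C_r·H/(1+e₀)·log₁₀(σ'_f/σ'_0) = 0.06×7.4/1.98×log₁₀(157.4/93.1)
    = 0.22424 × 0.22806 = 0.05114 m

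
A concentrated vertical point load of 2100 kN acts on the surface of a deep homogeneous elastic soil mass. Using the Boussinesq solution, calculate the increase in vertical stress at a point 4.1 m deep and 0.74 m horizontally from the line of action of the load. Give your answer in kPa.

Boussinesq vertical stress below a point load on an elastic half-space:
Δσ_z = 3P/(2πz²) · [1 + (r/z)²]^(−5/2)
r/z = 0.74/4.1 = 0.18049; [1+(r/z)²]^(−5/2) = 0.92299.
Δσ_z = 3×2100/(2π×4.1²) × 0.92299 = 59.648 × 0.92299 = 55.05 kPa

Δσ_z ≈ 55.1 kPa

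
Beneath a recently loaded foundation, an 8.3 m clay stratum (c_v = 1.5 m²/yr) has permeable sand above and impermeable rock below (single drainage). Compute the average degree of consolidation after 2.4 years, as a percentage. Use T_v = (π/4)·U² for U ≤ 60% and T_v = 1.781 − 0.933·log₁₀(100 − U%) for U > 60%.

Drainage path length: H_d = H = 8.3 m (single drainage).
T_v = c_v·t/H_d² = 1.5×2.4/8.3² = 0.052257.
T_v = 0.052257 corresponds to the U ≤ 60% branch:
U = √(4T_v/π) = 0.2579

U ≈ 25.8 %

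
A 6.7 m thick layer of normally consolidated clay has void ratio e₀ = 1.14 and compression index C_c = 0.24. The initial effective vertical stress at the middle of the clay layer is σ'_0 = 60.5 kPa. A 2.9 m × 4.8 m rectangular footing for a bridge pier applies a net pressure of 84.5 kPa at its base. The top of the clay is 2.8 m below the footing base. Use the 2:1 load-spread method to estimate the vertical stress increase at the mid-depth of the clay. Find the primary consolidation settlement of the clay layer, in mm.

Mid-depth of clay below the footing base: z = 2.8 + 6.7/2 = 6.15 m.
Stress increase at mid-clay by the 2:1 spreading method:
Δσ = qBL/((B+z)(L+z)) = 84.5×2.9×4.8/((2.9+6.15)(4.8+6.15)) = 11.87 kPa
Final effective stress: σ'_f = σ'_0 + Δσ = 60.5 + 11.87 = 72.37 kPa.
Normally consolidated clay, so the full stress increment lies on the virgin compression line:
S_c = C_c·H/(1+e₀)·log₁₀(σ'_f/σ'_0) = 0.24×6.7/(1+1.14)×log₁₀(72.37/60.5)
    = 0.7514 × 0.077803 = 0.05846 m

S_c ≈ 58.5 mm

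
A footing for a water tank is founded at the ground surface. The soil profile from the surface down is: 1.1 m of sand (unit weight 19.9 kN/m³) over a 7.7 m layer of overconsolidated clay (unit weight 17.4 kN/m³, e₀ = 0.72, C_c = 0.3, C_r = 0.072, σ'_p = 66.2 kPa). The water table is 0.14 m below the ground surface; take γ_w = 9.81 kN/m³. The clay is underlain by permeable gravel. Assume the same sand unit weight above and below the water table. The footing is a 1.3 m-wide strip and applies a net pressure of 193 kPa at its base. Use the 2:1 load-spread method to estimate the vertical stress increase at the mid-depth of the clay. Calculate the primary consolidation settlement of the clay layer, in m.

Mid-depth of clay below the ground surface: z = 1.1 + 7.7/2 = 4.95 m.
Total vertical stress at mid-clay: σ_v = 19.9×1.1 + 17.4×3.85 = 88.88 kPa.
Pore pressure: u = 9.81×(4.95 − 0.14) = 47.186 kPa.
Initial effective stress: σ'_0 = σ_v − u = 88.88 − 47.186 = 41.694 kPa.
Stress increase at mid-clay by the 2:1 spreading method:
Δσ = qB/(B+z) = 193×1.3/(1.3+4.95) = 40.144 kPa
Final effective stress: σ'_f = 41.694 + 40.144 = 81.838 kPa.
σ'_f = 81.838 > σ'_p = 66.2 kPa, so the stress path crosses the preconsolidation pressure — recompression up to σ'_p, then virgin compression beyond:
S_c = H/(1+e₀)·[C_r·log₁₀(σ'_p/σ'_0) + C_c·log₁₀(σ'_f/σ'_p)]
    = 7.7/1.72 × [0.072×log₁₀(66.2/41.694) + 0.3×log₁₀(81.838/66.2)]
    = 4.4767 × [0.014456 + 0.027629] = 0.1884 m

S_c ≈ 0.188 m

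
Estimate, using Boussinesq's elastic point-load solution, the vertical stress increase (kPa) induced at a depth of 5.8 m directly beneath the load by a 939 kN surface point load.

Boussinesq vertical stress below a point load on an elastic half-space:
Δσ_z = 3P/(2πz²) · [1 + (r/z)²]^(−5/2)
r/z = 0/5.8 = 0; [1+(r/z)²]^(−5/2) = 1.
Δσ_z = 3×939/(2π×5.8²) × 1 = 13.328 × 1 = 13.33 kPa

Δσ_z ≈ 13.3 kPa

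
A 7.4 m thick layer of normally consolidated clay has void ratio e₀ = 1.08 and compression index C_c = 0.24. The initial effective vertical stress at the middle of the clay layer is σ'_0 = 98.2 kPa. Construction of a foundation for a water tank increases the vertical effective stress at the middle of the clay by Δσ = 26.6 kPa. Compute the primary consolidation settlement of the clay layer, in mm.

Final effective stress: σ'_f = σ'_0 + Δσ = 98.2 + 26.6 = 124.8 kPa.
Normally consolidated clay, so the full stress increment lies on the virgin compression line:
S_c = C_c·H/(1+e₀)·log₁₀(σ'_f/σ'_0) = 0.24×7.4/(1+1.08)×log₁₀(124.8/98.2)
    = 0.85385 × 0.1041 = 0.08889 m

S_c ≈ 88.9 mm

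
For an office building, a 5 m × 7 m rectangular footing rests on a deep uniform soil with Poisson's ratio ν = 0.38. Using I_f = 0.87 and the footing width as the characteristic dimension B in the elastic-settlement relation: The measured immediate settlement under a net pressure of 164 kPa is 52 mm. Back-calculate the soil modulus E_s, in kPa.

E_s ≈ 11700 kPa

S_e = q·B·(1−ν²)/E_s · I_f  ⇒  E_s = q·B·(1−ν²)·I_f / S_e.
E_s = 164 × 5 × 0.8556 × 0.87 / 0.052 = 11740 kPa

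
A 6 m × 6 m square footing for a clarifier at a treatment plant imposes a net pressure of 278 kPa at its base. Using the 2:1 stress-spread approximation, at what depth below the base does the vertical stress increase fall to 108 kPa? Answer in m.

2:1 spreading — at depth z the loaded area has grown by z in each plan dimension:
qB²/(B+z)² = Δσ_z ⇒ z = B(√(q/Δσ_z) − 1) = 6×(√(278/108) − 1) = 3.626 m

z ≈ 3.63 m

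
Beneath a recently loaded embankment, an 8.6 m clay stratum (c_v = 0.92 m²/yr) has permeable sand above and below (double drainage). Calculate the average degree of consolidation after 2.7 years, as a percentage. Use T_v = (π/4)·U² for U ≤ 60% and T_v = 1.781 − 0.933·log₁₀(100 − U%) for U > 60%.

Drainage path length: H_d = H/2 = 4.3 m (double drainage).
T_v = c_v·t/H_d² = 0.92×2.7/4.3² = 0.13434.
T_v = 0.13434 corresponds to the U ≤ 60% branch:
U = √(4T_v/π) = 0.4136

U ≈ 41.4 %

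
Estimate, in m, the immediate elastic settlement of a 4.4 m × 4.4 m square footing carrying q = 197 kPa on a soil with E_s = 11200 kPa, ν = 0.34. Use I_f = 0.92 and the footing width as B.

Immediate (elastic) settlement: S_e = q·B·(1−ν²)/E_s · I_f.
S_e = 197 × 4.4 × (1 − 0.34²) / 11200 × 0.92
    = 197 × 4.4 × 0.8844 / 11200 × 0.92
    = 0.06297 m

S_e ≈ 0.063 m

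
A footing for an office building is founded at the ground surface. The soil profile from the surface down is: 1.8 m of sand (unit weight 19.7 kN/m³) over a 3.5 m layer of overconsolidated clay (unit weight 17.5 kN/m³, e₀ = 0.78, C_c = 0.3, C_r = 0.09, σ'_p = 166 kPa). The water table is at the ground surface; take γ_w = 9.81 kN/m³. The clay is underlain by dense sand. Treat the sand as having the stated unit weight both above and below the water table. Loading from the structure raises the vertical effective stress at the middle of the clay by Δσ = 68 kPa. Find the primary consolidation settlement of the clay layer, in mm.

Mid-depth of clay below the ground surface: z = 1.8 + 3.5/2 = 3.55 m.
Total vertical stress at mid-clay: σ_v = 19.7×1.8 + 17.5×1.75 = 66.085 kPa.
Pore pressure: u = 9.81×(3.55 − 0) = 34.825 kPa.
Initial effective stress: σ'_0 = σ_v − u = 66.085 − 34.825 = 31.26 kPa.
Final effective stress: σ'_f = 31.26 + 68 = 99.26 kPa.
σ'_f = 99.26 ≤ σ'_p = 166 kPa, so the clay remains overconsolidated and only the recompression index applies:
S_c = C_r·H/(1+e₀)·log₁₀(σ'_f/σ'_0) = 0.09×3.5/1.78×log₁₀(99.26/31.26)
    = 0.17697 × 0.50179 = 0.0888 m

S_c ≈ 88.8 mm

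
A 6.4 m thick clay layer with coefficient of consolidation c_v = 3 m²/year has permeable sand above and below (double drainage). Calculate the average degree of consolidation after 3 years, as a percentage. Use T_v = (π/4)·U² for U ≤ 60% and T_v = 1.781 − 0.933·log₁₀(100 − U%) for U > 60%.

Drainage path length: H_d = H/2 = 3.2 m (double drainage).
T_v = c_v·t/H_d² = 3×3/3.2² = 0.87891.
T_v = 0.87891 corresponds to the U > 60% branch:
U = 1 − 10^((1.781 − T_v)/0.933)/100 = 0.9073

U ≈ 90.7 %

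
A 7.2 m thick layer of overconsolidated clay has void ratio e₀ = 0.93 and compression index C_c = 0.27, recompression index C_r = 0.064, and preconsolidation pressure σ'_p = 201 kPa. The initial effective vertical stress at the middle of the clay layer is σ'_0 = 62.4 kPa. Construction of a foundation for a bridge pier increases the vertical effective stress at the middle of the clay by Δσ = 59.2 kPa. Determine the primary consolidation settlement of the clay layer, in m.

S_c ≈ 0.0692 m

Final effective stress: σ'_f = 62.4 + 59.2 = 121.6 kPa.
σ'_f = 121.6 ≤ σ'_p = 201 kPa, so the clay remains overconsolidated and only the recompression index applies:
S_c = C_r·H/(1+e₀)·log₁₀(σ'_f/σ'_0) = 0.064×7.2/1.93×log₁₀(121.6/62.4)
    = 0.23876 × 0.28975 = 0.06918 m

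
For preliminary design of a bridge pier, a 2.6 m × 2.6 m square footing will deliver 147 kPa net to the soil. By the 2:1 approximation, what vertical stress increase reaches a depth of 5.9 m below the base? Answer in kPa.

By the 2:1 method the load spreads at 1 horizontal : 2 vertical, so at depth z the loaded area has grown by z in each plan dimension:
Δσ = qBL/((B+z)(L+z)) = 147×2.6×2.6/((2.6+5.9)(2.6+5.9)) = 13.754 kPa

Δσ_z ≈ 13.8 kPa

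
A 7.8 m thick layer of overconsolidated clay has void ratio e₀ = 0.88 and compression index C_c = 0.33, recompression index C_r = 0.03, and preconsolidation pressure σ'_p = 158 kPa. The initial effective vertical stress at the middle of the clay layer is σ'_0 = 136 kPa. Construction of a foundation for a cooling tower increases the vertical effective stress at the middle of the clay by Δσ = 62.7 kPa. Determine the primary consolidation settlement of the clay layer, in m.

S_c ≈ 0.144 m

Final effective stress: σ'_f = 136 + 62.7 = 198.7 kPa.
σ'_f = 198.7 > σ'_p = 158 kPa, so the stress path crosses the preconsolidation pressure — recompression up to σ'_p, then virgin compression beyond:
S_c = H/(1+e₀)·[C_r·log₁₀(σ'_p/σ'_0) + C_c·log₁₀(σ'_f/σ'_p)]
    = 7.8/1.88 × [0.03×log₁₀(158/136) + 0.33×log₁₀(198.7/158)]
    = 4.1489 × [0.0019535 + 0.032848] = 0.1444 m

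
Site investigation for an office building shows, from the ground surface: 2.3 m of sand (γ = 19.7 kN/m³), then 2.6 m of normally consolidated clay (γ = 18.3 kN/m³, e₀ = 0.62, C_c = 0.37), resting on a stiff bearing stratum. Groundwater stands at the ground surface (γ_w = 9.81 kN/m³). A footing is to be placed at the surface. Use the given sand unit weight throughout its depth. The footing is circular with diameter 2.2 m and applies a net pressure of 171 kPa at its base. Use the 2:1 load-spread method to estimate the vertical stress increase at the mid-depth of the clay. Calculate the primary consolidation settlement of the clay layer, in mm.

Mid-depth of clay below the ground surface: z = 2.3 + 2.6/2 = 3.6 m.
Total vertical stress at mid-clay: σ_v = 19.7×2.3 + 18.3×1.3 = 69.1 kPa.
Pore pressure: u = 9.81×(3.6 − 0) = 35.316 kPa.
Initial effective stress: σ'_0 = σ_v − u = 69.1 − 35.316 = 33.784 kPa.
Stress increase at mid-clay by the 2:1 spreading method:
Δσ ≈ qD²/(D+z)² = 171×2.2²/(2.2+3.6)² = 24.603 kPa
Final effective stress: σ'_f = σ'_0 + Δσ = 33.784 + 24.603 = 58.387 kPa.
Normally consolidated clay, so the full stress increment lies on the virgin compression line:
S_c = C_c·H/(1+e₀)·log₁₀(σ'_f/σ'_0) = 0.37×2.6/(1+0.62)×log₁₀(58.387/33.784)
    = 0.59383 × 0.23761 = 0.1411 m

S_c ≈ 141 mm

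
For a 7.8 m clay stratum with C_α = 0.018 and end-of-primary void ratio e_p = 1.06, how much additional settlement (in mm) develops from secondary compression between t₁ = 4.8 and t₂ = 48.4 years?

S_s ≈ 68.4 mm

Secondary compression: S_s = C_α·H/(1+e_p)·log₁₀(t₂/t₁)
S_s = 0.018×7.8/(1+1.06)×log₁₀(48.4/4.8)
    = 0.06816 × 1.004 = 0.0684 m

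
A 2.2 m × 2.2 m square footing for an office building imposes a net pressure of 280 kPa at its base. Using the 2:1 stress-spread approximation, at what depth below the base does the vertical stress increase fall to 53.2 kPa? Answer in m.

z ≈ 2.85 m

2:1 spreading — at depth z the loaded area has grown by z in each plan dimension:
qB²/(B+z)² = Δσ_z ⇒ z = B(√(q/Δσ_z) − 1) = 2.2×(√(280/53.2) − 1) = 2.847 m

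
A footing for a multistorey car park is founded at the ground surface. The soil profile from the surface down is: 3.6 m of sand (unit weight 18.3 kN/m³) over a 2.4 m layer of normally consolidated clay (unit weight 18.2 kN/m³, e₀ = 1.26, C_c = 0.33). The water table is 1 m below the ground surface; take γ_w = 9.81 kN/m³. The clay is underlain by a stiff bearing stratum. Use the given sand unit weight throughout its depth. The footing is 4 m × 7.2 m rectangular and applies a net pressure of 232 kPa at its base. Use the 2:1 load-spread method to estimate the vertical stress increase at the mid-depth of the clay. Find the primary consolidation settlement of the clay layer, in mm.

Mid-depth of clay below the ground surface: z = 3.6 + 2.4/2 = 4.8 m.
Total vertical stress at mid-clay: σ_v = 18.3×3.6 + 18.2×1.2 = 87.72 kPa.
Pore pressure: u = 9.81×(4.8 − 1) = 37.278 kPa.
Initial effective stress: σ'_0 = σ_v − u = 87.72 − 37.278 = 50.442 kPa.
Stress increase at mid-clay by the 2:1 spreading method:
Δσ = qBL/((B+z)(L+z)) = 232×4×7.2/((4+4.8)(7.2+4.8)) = 63.273 kPa
Final effective stress: σ'_f = σ'_0 + Δσ = 50.442 + 63.273 = 113.72 kPa.
Normally consolidated clay, so the full stress increment lies on the virgin compression line:
S_c = C_c·H/(1+e₀)·log₁₀(σ'_f/σ'_0) = 0.33×2.4/(1+1.26)×log₁₀(113.72/50.442)
    = 0.35044 × 0.35304 = 0.1237 m

S_c ≈ 124 mm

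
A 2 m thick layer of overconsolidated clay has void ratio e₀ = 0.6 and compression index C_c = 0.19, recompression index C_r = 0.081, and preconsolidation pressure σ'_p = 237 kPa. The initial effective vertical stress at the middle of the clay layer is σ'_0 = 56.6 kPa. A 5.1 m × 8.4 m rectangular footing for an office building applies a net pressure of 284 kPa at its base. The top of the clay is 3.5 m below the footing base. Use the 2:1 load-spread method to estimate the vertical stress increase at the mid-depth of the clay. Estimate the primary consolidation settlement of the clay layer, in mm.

S_c ≈ 44.3 mm

Mid-depth of clay below the footing base: z = 3.5 + 2/2 = 4.5 m.
Stress increase at mid-clay by the 2:1 spreading method:
Δσ = qBL/((B+z)(L+z)) = 284×5.1×8.4/((5.1+4.5)(8.4+4.5)) = 98.244 kPa
Final effective stress: σ'_f = 56.6 + 98.244 = 154.84 kPa.
σ'_f = 154.84 ≤ σ'_p = 237 kPa, so the clay remains overconsolidated and only the recompression index applies:
S_c = C_r·H/(1+e₀)·log₁₀(σ'_f/σ'_0) = 0.081×2/1.6×log₁₀(154.84/56.6)
    = 0.10125 × 0.43707 = 0.04425 m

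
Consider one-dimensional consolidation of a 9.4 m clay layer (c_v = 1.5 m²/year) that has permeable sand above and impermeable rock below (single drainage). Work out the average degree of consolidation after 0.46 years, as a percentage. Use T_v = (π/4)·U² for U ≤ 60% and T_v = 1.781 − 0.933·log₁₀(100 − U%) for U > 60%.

U ≈ 9.97 %

Drainage path length: H_d = H = 9.4 m (single drainage).
T_v = c_v·t/H_d² = 1.5×0.46/9.4² = 0.007809.
T_v = 0.007809 corresponds to the U ≤ 60% branch:
U = √(4T_v/π) = 0.09971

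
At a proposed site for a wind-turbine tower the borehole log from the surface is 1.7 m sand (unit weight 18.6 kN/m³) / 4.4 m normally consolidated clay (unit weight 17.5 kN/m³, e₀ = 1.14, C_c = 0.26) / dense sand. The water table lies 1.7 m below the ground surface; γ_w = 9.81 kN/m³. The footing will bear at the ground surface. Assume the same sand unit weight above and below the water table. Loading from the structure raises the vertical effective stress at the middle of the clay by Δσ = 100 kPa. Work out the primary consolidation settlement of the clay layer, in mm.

S_c ≈ 260 mm

Mid-depth of clay below the ground surface: z = 1.7 + 4.4/2 = 3.9 m.
Total vertical stress at mid-clay: σ_v = 18.6×1.7 + 17.5×2.2 = 70.12 kPa.
Pore pressure: u = 9.81×(3.9 − 1.7) = 21.582 kPa.
Initial effective stress: σ'_0 = σ_v − u = 70.12 − 21.582 = 48.538 kPa.
Final effective stress: σ'_f = σ'_0 + Δσ = 48.538 + 100 = 148.54 kPa.
Normally consolidated clay, so the full stress increment lies on the virgin compression line:
S_c = C_c·H/(1+e₀)·log₁₀(σ'_f/σ'_0) = 0.26×4.4/(1+1.14)×log₁₀(148.54/48.538)
    = 0.53458 × 0.48576 = 0.2597 m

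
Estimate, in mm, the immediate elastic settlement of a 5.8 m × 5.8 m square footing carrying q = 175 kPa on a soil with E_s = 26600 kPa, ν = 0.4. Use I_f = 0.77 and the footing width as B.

S_e ≈ 24.7 mm

Immediate (elastic) settlement: S_e = q·B·(1−ν²)/E_s · I_f.
S_e = 175 × 5.8 × (1 − 0.4²) / 26600 × 0.77
    = 175 × 5.8 × 0.84 / 26600 × 0.77
    = 0.02468 m = 24.68 mm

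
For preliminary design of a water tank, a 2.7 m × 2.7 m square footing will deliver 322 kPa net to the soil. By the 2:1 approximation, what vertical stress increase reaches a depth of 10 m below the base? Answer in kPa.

Δσ_z ≈ 14.6 kPa

By the 2:1 method the load spreads at 1 horizontal : 2 vertical, so at depth z the loaded area has grown by z in each plan dimension:
Δσ = qBL/((B+z)(L+z)) = 322×2.7×2.7/((2.7+10)(2.7+10)) = 14.554 kPa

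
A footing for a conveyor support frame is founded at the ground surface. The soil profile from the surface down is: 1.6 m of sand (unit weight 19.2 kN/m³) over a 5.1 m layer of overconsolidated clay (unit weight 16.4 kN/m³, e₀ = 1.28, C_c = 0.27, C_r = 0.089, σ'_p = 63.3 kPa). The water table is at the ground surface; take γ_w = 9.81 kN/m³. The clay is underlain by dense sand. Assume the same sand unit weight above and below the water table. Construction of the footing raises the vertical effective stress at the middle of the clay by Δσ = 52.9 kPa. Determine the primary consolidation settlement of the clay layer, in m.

Mid-depth of clay below the ground surface: z = 1.6 + 5.1/2 = 4.15 m.
Total vertical stress at mid-clay: σ_v = 19.2×1.6 + 16.4×2.55 = 72.54 kPa.
Pore pressure: u = 9.81×(4.15 − 0) = 40.712 kPa.
Initial effective stress: σ'_0 = σ_v − u = 72.54 − 40.712 = 31.828 kPa.
Final effective stress: σ'_f = 31.828 + 52.9 = 84.728 kPa.
σ'_f = 84.728 > σ'_p = 63.3 kPa, so the stress path crosses the preconsolidation pressure — recompression up to σ'_p, then virgin compression beyond:
S_c = H/(1+e₀)·[C_r·log₁₀(σ'_p/σ'_0) + C_c·log₁₀(σ'_f/σ'_p)]
    = 5.1/2.28 × [0.089×log₁₀(63.3/31.828) + 0.27×log₁₀(84.728/63.3)]
    = 2.2368 × [0.026575 + 0.034188] = 0.1359 m

S_c ≈ 0.136 m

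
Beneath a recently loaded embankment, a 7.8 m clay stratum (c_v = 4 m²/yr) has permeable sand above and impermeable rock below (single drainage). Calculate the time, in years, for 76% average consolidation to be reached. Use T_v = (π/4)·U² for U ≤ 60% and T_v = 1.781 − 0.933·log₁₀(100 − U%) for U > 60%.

t ≈ 7.5 years

Drainage path length: H_d = H = 7.8 m (single drainage).
U > 60%: T_v = 1.781 − 0.933·log₁₀(100 − 76) = 0.49326.
t = T_v·H_d²/c_v = 0.49326×7.8²/4 = 7.502 years.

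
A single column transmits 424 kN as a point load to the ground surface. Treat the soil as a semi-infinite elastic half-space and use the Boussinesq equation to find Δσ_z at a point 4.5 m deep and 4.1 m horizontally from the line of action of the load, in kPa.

Δσ_z ≈ 2.21 kPa

Boussinesq vertical stress below a point load on an elastic half-space:
Δσ_z = 3P/(2πz²) · [1 + (r/z)²]^(−5/2)
r/z = 4.1/4.5 = 0.91111; [1+(r/z)²]^(−5/2) = 0.2207.
Δσ_z = 3×424/(2π×4.5²) × 0.2207 = 9.9973 × 0.2207 = 2.206 kPa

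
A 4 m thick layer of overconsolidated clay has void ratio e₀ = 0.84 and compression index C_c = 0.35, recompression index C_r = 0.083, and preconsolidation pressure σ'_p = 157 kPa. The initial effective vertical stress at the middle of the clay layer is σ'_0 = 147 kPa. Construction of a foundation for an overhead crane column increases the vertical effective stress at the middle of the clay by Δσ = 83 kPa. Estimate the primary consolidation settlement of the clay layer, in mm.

S_c ≈ 131 mm

Final effective stress: σ'_f = 147 + 83 = 230 kPa.
σ'_f = 230 > σ'_p = 157 kPa, so the stress path crosses the preconsolidation pressure — recompression up to σ'_p, then virgin compression beyond:
S_c = H/(1+e₀)·[C_r·log₁₀(σ'_p/σ'_0) + C_c·log₁₀(σ'_f/σ'_p)]
    = 4/1.84 × [0.083×log₁₀(157/147) + 0.35×log₁₀(230/157)]
    = 2.1739 × [0.0023723 + 0.05804] = 0.1313 m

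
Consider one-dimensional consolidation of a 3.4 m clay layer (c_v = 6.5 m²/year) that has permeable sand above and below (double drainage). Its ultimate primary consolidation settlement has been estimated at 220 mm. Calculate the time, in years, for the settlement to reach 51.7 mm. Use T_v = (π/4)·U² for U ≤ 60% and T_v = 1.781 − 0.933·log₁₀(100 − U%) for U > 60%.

t ≈ 0.0193 years

Drainage path length: H_d = H/2 = 1.7 m (double drainage).
U = S(t)/S_ult = 51.7/220 = 0.235.
U ≤ 60%: T_v = (π/4)·U² = (π/4)×0.235² = 0.043374.
t = T_v·H_d²/c_v = 0.043374×1.7²/6.5 = 0.01928 years.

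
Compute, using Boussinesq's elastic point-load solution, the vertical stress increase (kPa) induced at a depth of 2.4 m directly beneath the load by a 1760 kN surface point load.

Δσ_z ≈ 146 kPa

Boussinesq vertical stress below a point load on an elastic half-space:
Δσ_z = 3P/(2πz²) · [1 + (r/z)²]^(−5/2)
r/z = 0/2.4 = 0; [1+(r/z)²]^(−5/2) = 1.
Δσ_z = 3×1760/(2π×2.4²) × 1 = 145.89 × 1 = 145.9 kPa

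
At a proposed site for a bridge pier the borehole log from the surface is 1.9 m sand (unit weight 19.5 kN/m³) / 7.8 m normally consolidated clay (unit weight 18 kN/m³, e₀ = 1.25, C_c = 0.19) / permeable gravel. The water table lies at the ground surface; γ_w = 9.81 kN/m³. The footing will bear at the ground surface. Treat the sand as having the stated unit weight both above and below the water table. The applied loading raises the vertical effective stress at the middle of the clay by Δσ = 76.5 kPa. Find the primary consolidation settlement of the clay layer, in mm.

Mid-depth of clay below the ground surface: z = 1.9 + 7.8/2 = 5.8 m.
Total vertical stress at mid-clay: σ_v = 19.5×1.9 + 18×3.9 = 107.25 kPa.
Pore pressure: u = 9.81×(5.8 − 0) = 56.898 kPa.
Initial effective stress: σ'_0 = σ_v − u = 107.25 − 56.898 = 50.352 kPa.
Final effective stress: σ'_f = σ'_0 + Δσ = 50.352 + 76.5 = 126.85 kPa.
Normally consolidated clay, so the full stress increment lies on the virgin compression line:
S_c = C_c·H/(1+e₀)·log₁₀(σ'_f/σ'_0) = 0.19×7.8/(1+1.25)×log₁₀(126.85/50.352)
    = 0.65867 × 0.40127 = 0.2643 m

S_c ≈ 264 mm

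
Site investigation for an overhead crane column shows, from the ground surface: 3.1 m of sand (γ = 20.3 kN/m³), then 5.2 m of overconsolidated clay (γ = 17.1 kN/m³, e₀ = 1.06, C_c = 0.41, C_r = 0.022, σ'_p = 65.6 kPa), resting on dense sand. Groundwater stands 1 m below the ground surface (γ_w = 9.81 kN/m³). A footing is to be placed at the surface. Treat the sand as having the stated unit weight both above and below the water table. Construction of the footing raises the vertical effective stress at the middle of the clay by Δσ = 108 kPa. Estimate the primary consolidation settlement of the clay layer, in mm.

Mid-depth of clay below the ground surface: z = 3.1 + 5.2/2 = 5.7 m.
Total vertical stress at mid-clay: σ_v = 20.3×3.1 + 17.1×2.6 = 107.39 kPa.
Pore pressure: u = 9.81×(5.7 − 1) = 46.107 kPa.
Initial effective stress: σ'_0 = σ_v − u = 107.39 − 46.107 = 61.283 kPa.
Final effective stress: σ'_f = 61.283 + 108 = 169.28 kPa.
σ'_f = 169.28 > σ'_p = 65.6 kPa, so the stress path crosses the preconsolidation pressure — recompression up to σ'_p, then virgin compression beyond:
S_c = H/(1+e₀)·[C_r·log₁₀(σ'_p/σ'_0) + C_c·log₁₀(σ'_f/σ'_p)]
    = 5.2/2.06 × [0.022×log₁₀(65.6/61.283) + 0.41×log₁₀(169.28/65.6)]
    = 2.5243 × [0.0006504 + 0.1688] = 0.4277 m

S_c ≈ 428 mm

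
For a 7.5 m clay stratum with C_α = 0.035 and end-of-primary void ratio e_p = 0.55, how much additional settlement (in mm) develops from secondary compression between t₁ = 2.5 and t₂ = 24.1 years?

S_s ≈ 167 mm

Secondary compression: S_s = C_α·H/(1+e_p)·log₁₀(t₂/t₁)
S_s = 0.035×7.5/(1+0.55)×log₁₀(24.1/2.5)
    = 0.1694 × 0.9841 = 0.1667 m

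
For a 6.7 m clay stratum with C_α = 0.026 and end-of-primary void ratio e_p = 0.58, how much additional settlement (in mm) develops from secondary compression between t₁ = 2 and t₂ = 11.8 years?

S_s ≈ 85 mm

Secondary compression: S_s = C_α·H/(1+e_p)·log₁₀(t₂/t₁)
S_s = 0.026×6.7/(1+0.58)×log₁₀(11.8/2)
    = 0.1103 × 0.7709 = 0.08499 m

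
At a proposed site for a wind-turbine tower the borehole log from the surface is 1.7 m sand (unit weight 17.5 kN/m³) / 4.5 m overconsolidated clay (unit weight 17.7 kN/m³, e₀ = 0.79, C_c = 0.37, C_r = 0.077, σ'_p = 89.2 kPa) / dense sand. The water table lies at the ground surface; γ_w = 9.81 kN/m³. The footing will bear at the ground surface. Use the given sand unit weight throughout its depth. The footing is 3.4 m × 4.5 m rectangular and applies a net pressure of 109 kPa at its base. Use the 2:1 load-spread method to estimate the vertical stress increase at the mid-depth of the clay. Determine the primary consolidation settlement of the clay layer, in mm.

Mid-depth of clay below the ground surface: z = 1.7 + 4.5/2 = 3.95 m.
Total vertical stress at mid-clay: σ_v = 17.5×1.7 + 17.7×2.25 = 69.575 kPa.
Pore pressure: u = 9.81×(3.95 − 0) = 38.75 kPa.
Initial effective stress: σ'_0 = σ_v − u = 69.575 − 38.75 = 30.825 kPa.
Stress increase at mid-clay by the 2:1 spreading method:
Δσ = qBL/((B+z)(L+z)) = 109×3.4×4.5/((3.4+3.95)(4.5+3.95)) = 26.852 kPa
Final effective stress: σ'_f = 30.825 + 26.852 = 57.677 kPa.
σ'_f = 57.677 ≤ σ'_p = 89.2 kPa, so the clay remains overconsolidated and only the recompression index applies:
S_c = C_r·H/(1+e₀)·log₁₀(σ'_f/σ'_0) = 0.077×4.5/1.79×log₁₀(57.677/30.825)
    = 0.19358 × 0.2721 = 0.05267 m

S_c ≈ 52.7 mm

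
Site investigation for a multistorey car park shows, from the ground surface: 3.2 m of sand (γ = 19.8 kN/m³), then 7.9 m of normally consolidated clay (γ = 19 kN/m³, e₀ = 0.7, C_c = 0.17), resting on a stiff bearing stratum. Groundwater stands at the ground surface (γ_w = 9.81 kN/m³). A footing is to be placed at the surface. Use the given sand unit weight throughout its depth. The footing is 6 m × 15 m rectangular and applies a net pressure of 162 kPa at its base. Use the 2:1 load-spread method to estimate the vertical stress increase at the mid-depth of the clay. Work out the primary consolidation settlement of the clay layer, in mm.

S_c ≈ 189 mm

Mid-depth of clay below the ground surface: z = 3.2 + 7.9/2 = 7.15 m.
Total vertical stress at mid-clay: σ_v = 19.8×3.2 + 19×3.95 = 138.41 kPa.
Pore pressure: u = 9.81×(7.15 − 0) = 70.142 kPa.
Initial effective stress: σ'_0 = σ_v − u = 138.41 − 70.142 = 68.268 kPa.
Stress increase at mid-clay by the 2:1 spreading method:
Δσ = qBL/((B+z)(L+z)) = 162×6×15/((6+7.15)(15+7.15)) = 50.056 kPa
Final effective stress: σ'_f = σ'_0 + Δσ = 68.268 + 50.056 = 118.32 kPa.
Normally consolidated clay, so the full stress increment lies on the virgin compression line:
S_c = C_c·H/(1+e₀)·log₁₀(σ'_f/σ'_0) = 0.17×7.9/(1+0.7)×log₁₀(118.32/68.268)
    = 0.79 × 0.23884 = 0.1887 m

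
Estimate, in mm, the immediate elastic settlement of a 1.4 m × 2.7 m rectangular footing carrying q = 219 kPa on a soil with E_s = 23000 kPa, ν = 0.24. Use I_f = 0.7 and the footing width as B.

S_e ≈ 8.79 mm

Immediate (elastic) settlement: S_e = q·B·(1−ν²)/E_s · I_f.
S_e = 219 × 1.4 × (1 − 0.24²) / 23000 × 0.7
    = 219 × 1.4 × 0.9424 / 23000 × 0.7
    = 0.008794 m = 8.794 mm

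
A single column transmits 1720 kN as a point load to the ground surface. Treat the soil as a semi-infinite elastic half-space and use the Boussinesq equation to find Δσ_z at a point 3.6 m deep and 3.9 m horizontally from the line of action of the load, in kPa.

Δσ_z ≈ 9.1 kPa

Boussinesq vertical stress below a point load on an elastic half-space:
Δσ_z = 3P/(2πz²) · [1 + (r/z)²]^(−5/2)
r/z = 3.9/3.6 = 1.0833; [1+(r/z)²]^(−5/2) = 0.14356.
Δσ_z = 3×1720/(2π×3.6²) × 0.14356 = 63.367 × 0.14356 = 9.097 kPa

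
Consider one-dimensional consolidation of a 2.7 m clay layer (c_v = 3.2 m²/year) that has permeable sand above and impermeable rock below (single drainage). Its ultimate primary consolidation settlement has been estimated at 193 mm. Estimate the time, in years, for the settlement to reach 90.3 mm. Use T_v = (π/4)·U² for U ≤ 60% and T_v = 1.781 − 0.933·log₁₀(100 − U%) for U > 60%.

Drainage path length: H_d = H = 2.7 m (single drainage).
U = S(t)/S_ult = 90.3/193 = 0.4679.
U ≤ 60%: T_v = (π/4)·U² = (π/4)×0.46788² = 0.17193.
t = T_v·H_d²/c_v = 0.17193×2.7²/3.2 = 0.3917 years.

t ≈ 0.392 years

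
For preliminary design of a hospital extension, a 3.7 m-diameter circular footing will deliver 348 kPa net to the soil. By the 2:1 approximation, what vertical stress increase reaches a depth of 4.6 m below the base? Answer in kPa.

Δσ_z ≈ 69.2 kPa

By the 2:1 method the load spreads at 1 horizontal : 2 vertical, so at depth z the loaded area has grown by z in each plan dimension:
Δσ ≈ qD²/(D+z)² = 348×3.7²/(3.7+4.6)² = 69.155 kPa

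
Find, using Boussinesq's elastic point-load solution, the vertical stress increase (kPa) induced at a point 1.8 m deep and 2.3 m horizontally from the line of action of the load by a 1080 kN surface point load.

Boussinesq vertical stress below a point load on an elastic half-space:
Δσ_z = 3P/(2πz²) · [1 + (r/z)²]^(−5/2)
r/z = 2.3/1.8 = 1.2778; [1+(r/z)²]^(−5/2) = 0.088918.
Δσ_z = 3×1080/(2π×1.8²) × 0.088918 = 159.15 × 0.088918 = 14.15 kPa

Δσ_z ≈ 14.2 kPa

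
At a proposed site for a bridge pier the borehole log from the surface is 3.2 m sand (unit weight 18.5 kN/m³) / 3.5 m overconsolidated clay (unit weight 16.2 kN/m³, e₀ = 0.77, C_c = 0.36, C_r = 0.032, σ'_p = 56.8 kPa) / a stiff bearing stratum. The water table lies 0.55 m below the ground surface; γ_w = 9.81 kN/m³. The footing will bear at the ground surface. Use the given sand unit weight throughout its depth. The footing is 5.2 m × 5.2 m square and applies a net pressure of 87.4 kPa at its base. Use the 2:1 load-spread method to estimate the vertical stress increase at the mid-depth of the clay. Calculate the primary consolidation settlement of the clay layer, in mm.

S_c ≈ 59.3 mm

Mid-depth of clay below the ground surface: z = 3.2 + 3.5/2 = 4.95 m.
Total vertical stress at mid-clay: σ_v = 18.5×3.2 + 16.2×1.75 = 87.55 kPa.
Pore pressure: u = 9.81×(4.95 − 0.55) = 43.164 kPa.
Initial effective stress: σ'_0 = σ_v − u = 87.55 − 43.164 = 44.386 kPa.
Stress increase at mid-clay by the 2:1 spreading method:
Δσ = qBL/((B+z)(L+z)) = 87.4×5.2×5.2/((5.2+4.95)(5.2+4.95)) = 22.94 kPa
Final effective stress: σ'_f = 44.386 + 22.94 = 67.326 kPa.
σ'_f = 67.326 > σ'_p = 56.8 kPa, so the stress path crosses the preconsolidation pressure — recompression up to σ'_p, then virgin compression beyond:
S_c = H/(1+e₀)·[C_r·log₁₀(σ'_p/σ'_0) + C_c·log₁₀(σ'_f/σ'_p)]
    = 3.5/1.77 × [0.032×log₁₀(56.8/44.386) + 0.36×log₁₀(67.326/56.8)]
    = 1.9774 × [0.0034273 + 0.02658] = 0.05934 m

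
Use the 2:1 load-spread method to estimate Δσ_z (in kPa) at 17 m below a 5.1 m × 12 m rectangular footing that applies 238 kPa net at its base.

Δσ_z ≈ 22.7 kPa

By the 2:1 method the load spreads at 1 horizontal : 2 vertical, so at depth z the loaded area has grown by z in each plan dimension:
Δσ = qBL/((B+z)(L+z)) = 238×5.1×12/((5.1+17)(12+17)) = 22.727 kPa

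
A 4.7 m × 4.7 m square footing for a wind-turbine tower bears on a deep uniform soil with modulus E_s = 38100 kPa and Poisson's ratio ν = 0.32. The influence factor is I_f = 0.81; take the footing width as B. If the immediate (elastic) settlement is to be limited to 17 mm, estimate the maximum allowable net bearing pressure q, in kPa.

S_e = q·B·(1−ν²)/E_s · I_f  ⇒  q = S_e·E_s / (B·(1−ν²)·I_f).
q = 0.017 × 38100 / (4.7 × 0.8976 × 0.81) = 189.5 kPa

q ≈ 190 kPa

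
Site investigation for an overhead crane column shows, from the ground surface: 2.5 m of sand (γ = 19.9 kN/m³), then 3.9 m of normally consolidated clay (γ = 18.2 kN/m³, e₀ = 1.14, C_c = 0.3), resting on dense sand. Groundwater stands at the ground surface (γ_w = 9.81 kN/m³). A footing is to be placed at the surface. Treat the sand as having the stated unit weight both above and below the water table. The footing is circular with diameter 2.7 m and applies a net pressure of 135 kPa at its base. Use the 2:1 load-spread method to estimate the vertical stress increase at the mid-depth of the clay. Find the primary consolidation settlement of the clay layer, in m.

Mid-depth of clay below the ground surface: z = 2.5 + 3.9/2 = 4.45 m.
Total vertical stress at mid-clay: σ_v = 19.9×2.5 + 18.2×1.95 = 85.24 kPa.
Pore pressure: u = 9.81×(4.45 − 0) = 43.655 kPa.
Initial effective stress: σ'_0 = σ_v − u = 85.24 − 43.655 = 41.585 kPa.
Stress increase at mid-clay by the 2:1 spreading method:
Δσ ≈ qD²/(D+z)² = 135×2.7²/(2.7+4.45)² = 19.251 kPa
Final effective stress: σ'_f = σ'_0 + Δσ = 41.585 + 19.251 = 60.836 kPa.
Normally consolidated clay, so the full stress increment lies on the virgin compression line:
S_c = C_c·H/(1+e₀)·log₁₀(σ'_f/σ'_0) = 0.3×3.9/(1+1.14)×log₁₀(60.836/41.585)
    = 0.54673 × 0.16522 = 0.09033 m

S_c ≈ 0.0903 m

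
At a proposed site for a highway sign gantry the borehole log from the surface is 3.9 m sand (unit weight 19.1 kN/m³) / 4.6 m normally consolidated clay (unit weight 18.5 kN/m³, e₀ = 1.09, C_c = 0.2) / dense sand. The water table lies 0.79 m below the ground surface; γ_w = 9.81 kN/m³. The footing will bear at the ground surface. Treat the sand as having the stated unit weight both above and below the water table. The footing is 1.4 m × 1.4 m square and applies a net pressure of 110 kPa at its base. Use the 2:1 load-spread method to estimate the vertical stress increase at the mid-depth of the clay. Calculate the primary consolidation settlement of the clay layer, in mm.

S_c ≈ 10.8 mm

Mid-depth of clay below the ground surface: z = 3.9 + 4.6/2 = 6.2 m.
Total vertical stress at mid-clay: σ_v = 19.1×3.9 + 18.5×2.3 = 117.04 kPa.
Pore pressure: u = 9.81×(6.2 − 0.79) = 53.072 kPa.
Initial effective stress: σ'_0 = σ_v − u = 117.04 − 53.072 = 63.968 kPa.
Stress increase at mid-clay by the 2:1 spreading method:
Δσ = qBL/((B+z)(L+z)) = 110×1.4×1.4/((1.4+6.2)(1.4+6.2)) = 3.7327 kPa
Final effective stress: σ'_f = σ'_0 + Δσ = 63.968 + 3.7327 = 67.701 kPa.
Normally consolidated clay, so the full stress increment lies on the virgin compression line:
S_c = C_c·H/(1+e₀)·log₁₀(σ'_f/σ'_0) = 0.2×4.6/(1+1.09)×log₁₀(67.701/63.968)
    = 0.44019 × 0.024632 = 0.01084 m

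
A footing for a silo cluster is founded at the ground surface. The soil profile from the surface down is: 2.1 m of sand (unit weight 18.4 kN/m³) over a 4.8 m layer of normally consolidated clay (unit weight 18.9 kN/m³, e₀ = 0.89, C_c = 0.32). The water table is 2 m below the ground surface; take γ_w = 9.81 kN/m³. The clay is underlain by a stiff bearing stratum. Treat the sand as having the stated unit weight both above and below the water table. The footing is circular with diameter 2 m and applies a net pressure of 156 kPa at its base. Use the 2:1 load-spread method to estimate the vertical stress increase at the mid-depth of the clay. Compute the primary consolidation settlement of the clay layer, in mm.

S_c ≈ 78.3 mm

Mid-depth of clay below the ground surface: z = 2.1 + 4.8/2 = 4.5 m.
Total vertical stress at mid-clay: σ_v = 18.4×2.1 + 18.9×2.4 = 84 kPa.
Pore pressure: u = 9.81×(4.5 − 2) = 24.525 kPa.
Initial effective stress: σ'_0 = σ_v − u = 84 − 24.525 = 59.475 kPa.
Stress increase at mid-clay by the 2:1 spreading method:
Δσ ≈ qD²/(D+z)² = 156×2²/(2+4.5)² = 14.769 kPa
Final effective stress: σ'_f = σ'_0 + Δσ = 59.475 + 14.769 = 74.244 kPa.
Normally consolidated clay, so the full stress increment lies on the virgin compression line:
S_c = C_c·H/(1+e₀)·log₁₀(σ'_f/σ'_0) = 0.32×4.8/(1+0.89)×log₁₀(74.244/59.475)
    = 0.8127 × 0.096327 = 0.07828 m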